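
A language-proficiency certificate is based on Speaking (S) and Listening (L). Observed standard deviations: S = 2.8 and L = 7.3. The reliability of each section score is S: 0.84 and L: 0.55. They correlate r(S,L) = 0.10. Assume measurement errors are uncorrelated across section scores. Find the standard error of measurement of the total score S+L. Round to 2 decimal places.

Var(total) = 61.13 + 4.088 = 65.218.
True-score variance = 35.8951 + 4.088 = 39.9831, so reliability = 0.6131.
Error variance = 65.218 − 39.9831 = 25.2349; SEM = √25.2349 = 5.02.

5.02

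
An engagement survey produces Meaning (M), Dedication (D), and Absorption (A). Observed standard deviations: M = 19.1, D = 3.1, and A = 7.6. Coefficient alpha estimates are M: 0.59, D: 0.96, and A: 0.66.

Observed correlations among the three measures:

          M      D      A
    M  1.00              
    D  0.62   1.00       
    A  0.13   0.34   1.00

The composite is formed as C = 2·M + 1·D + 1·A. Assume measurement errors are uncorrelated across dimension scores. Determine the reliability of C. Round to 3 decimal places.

0.650

Var(C) = 2²·19.1² + 3.1² + 7.6² + 2·[2·19.1·3.1·0.62 + 2·19.1·7.6·0.13 + 3.1·7.6·0.34] = 1526.61 + 238.345 = 1764.95.
With uncorrelated errors the cross-covariances are all true-score covariance, so they carry over unchanged; only the diagonal terms shrink to ρᵢσᵢ².
True-score variance = [2²·19.1²·0.59 + 3.1²·0.96 + 7.6²·0.66] + 238.345 = 908.299 + 238.345 = 1146.64.
Reliability = 1146.64 / 1764.95 = 0.650.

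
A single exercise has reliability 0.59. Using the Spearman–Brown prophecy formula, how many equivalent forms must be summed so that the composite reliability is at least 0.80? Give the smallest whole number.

3

k ≥ ρ*(1−ρ₁)/(ρ₁(1−ρ*)) = 0.80·0.41 / (0.59·0.20) = 2.780.
Smallest integer k = 3.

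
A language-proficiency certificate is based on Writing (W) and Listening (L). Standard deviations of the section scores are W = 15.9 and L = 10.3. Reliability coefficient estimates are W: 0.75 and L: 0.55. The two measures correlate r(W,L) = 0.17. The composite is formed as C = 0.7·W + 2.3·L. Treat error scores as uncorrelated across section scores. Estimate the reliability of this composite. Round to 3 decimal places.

0.634

Var(C) = 0.7²·15.9² + 2.3²·10.3² + 2·[1.61·15.9·10.3·0.17] = 685.093 + 89.6477 = 774.741.
Because errors are independent across components, Cov(Tᵢ,Tⱼ) = Cov(Xᵢ,Xⱼ); the off-diagonal part of the true-score variance is the same as above.
True-score variance = [0.7²·15.9²·0.75 + 2.3²·10.3²·0.55] + 89.6477 = 401.577 + 89.6477 = 491.224.
Reliability = 491.224 / 774.741 = 0.634.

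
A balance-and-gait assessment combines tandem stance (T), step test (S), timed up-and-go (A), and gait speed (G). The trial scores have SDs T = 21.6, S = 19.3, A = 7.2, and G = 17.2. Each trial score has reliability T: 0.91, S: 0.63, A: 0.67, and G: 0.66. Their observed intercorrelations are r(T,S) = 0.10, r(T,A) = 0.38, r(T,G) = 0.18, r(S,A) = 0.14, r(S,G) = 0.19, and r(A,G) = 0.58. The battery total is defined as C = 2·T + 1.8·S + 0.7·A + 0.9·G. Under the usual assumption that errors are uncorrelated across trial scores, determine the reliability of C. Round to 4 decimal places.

0.8395

Var(C) = 2²·21.6² + 1.8²·19.3² + 0.7²·7.2² + 0.9²·17.2² + 2·[3.6·21.6·19.3·0.10 + 1.4·21.6·7.2·0.38 + 1.8·21.6·17.2·0.18 + 1.26·19.3·7.2·0.14 + 1.62·19.3·17.2·0.19 + 0.63·7.2·17.2·0.58] = 3338.14 + 1050.25 = 4388.39.
With uncorrelated errors the cross-covariances are all true-score covariance, so they carry over unchanged; only the diagonal terms shrink to ρᵢσᵢ².
True-score variance = [2²·21.6²·0.91 + 1.8²·19.3²·0.63 + 0.7²·7.2²·0.67 + 0.9²·17.2²·0.66] + 1050.25 = 2633.78 + 1050.25 = 3684.03.
Reliability = 3684.03 / 4388.39 = 0.8395.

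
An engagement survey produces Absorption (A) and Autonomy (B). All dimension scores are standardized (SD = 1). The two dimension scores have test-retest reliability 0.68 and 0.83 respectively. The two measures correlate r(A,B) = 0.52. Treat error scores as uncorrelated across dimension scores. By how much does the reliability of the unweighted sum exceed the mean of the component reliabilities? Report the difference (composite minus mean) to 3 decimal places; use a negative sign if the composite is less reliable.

0.084

Var(sum) = 2 + 1.04 = 3.04; true-score variance = 1.51 + 1.04 = 2.55; composite reliability = 0.8388.
Mean component reliability = 0.7550.
Difference = 0.8388 − 0.7550 = 0.084.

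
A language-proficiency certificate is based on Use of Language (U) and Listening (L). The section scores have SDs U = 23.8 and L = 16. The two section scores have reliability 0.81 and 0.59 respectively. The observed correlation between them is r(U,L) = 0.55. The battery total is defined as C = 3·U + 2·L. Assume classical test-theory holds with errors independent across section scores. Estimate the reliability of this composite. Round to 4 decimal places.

0.8392

Var(C) = 3²·23.8² + 2²·16² + 2·[6·23.8·16·0.55] = 6121.96 + 2513.28 = 8635.24.
With uncorrelated errors the cross-covariances are all true-score covariance, so they carry over unchanged; only the diagonal terms shrink to ρᵢσᵢ².
True-score variance = [3²·23.8²·0.81 + 2²·16²·0.59] + 2513.28 = 4733.51 + 2513.28 = 7246.79.
Reliability = 7246.79 / 8635.24 = 0.8392.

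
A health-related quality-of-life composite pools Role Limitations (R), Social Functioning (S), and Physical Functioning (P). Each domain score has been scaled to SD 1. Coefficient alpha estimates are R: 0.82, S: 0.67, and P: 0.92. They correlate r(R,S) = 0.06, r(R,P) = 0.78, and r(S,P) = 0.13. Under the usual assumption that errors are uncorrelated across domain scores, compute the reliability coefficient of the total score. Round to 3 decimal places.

0.881

Var(R+S+P) = 3 + 2·[0.06 + 0.78 + 0.13] = 3 + 1.94 = 4.94.
Under uncorrelated errors the observed covariances equal the true-score covariances, so only the own-variance terms attenuate.
True-score variance = [0.82 + 0.67 + 0.92] + 1.94 = 2.41 + 1.94 = 4.35.
Reliability = 4.35 / 4.94 = 0.881.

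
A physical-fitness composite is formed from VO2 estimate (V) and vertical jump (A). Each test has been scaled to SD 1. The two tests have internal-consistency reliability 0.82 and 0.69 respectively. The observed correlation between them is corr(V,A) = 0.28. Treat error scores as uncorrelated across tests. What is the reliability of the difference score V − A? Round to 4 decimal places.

0.6597

Var(V−A) = 1 + 1 − 2·0.28 = 2 − 0.56 = 1.44.
With uncorrelated errors the cross-covariances are all true-score covariance, so they carry over unchanged; only the diagonal terms shrink to ρᵢσᵢ².
True-score variance = [0.82 + 0.69] − 0.56 = 1.51 − 0.56 = 0.95.
Reliability = 0.95 / 1.44 = 0.6597.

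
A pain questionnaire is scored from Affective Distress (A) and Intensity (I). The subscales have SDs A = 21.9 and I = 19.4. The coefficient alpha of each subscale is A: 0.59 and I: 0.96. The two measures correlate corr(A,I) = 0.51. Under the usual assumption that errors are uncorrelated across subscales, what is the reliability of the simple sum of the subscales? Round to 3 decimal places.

Var(A+I) = 21.9² + 19.4² + 2·[21.9·19.4·0.51] = 855.97 + 433.357 = 1289.33.
Because errors are independent across components, Cov(Tᵢ,Tⱼ) = Cov(Xᵢ,Xⱼ); the off-diagonal part of the true-score variance is the same as above.
True-score variance = [21.9²·0.59 + 19.4²·0.96] + 433.357 = 644.275 + 433.357 = 1077.63.
Reliability = 1077.63 / 1289.33 = 0.836.

0.836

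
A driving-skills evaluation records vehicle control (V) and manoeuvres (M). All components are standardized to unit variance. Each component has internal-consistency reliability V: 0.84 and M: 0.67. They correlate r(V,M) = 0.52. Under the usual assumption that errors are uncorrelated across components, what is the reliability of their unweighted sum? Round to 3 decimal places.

Var(V+M) = 2 + 2·[0.52] = 2 + 1.04 = 3.04.
Under uncorrelated errors the observed covariances equal the true-score covariances, so only the own-variance terms attenuate.
True-score variance = [0.84 + 0.67] + 1.04 = 1.51 + 1.04 = 2.55.
Reliability = 2.55 / 3.04 = 0.839.

0.839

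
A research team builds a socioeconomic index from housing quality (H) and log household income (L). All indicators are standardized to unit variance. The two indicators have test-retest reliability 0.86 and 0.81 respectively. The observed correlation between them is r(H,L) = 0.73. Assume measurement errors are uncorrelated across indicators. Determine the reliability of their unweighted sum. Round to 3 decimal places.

0.905

Var(H+L) = 2 + 2·[0.73] = 2 + 1.46 = 3.46.
Under uncorrelated errors the observed covariances equal the true-score covariances, so only the own-variance terms attenuate.
True-score variance = [0.86 + 0.81] + 1.46 = 1.67 + 1.46 = 3.13.
Reliability = 3.13 / 3.46 = 0.905.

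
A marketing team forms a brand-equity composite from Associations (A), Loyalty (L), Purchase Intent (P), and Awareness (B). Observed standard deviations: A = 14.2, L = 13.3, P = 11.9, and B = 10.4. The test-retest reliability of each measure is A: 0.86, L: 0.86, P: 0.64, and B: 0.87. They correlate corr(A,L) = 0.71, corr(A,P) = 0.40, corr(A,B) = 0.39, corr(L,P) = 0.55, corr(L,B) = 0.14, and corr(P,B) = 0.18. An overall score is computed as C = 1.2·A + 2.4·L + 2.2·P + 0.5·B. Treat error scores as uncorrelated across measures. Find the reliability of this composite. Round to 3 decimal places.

0.898

Var(C) = 1.2²·14.2² + 2.4²·13.3² + 2.2²·11.9² + 0.5²·10.4² + 2·[2.88·14.2·13.3·0.71 + 2.64·14.2·11.9·0.40 + 0.6·14.2·10.4·0.39 + 5.28·13.3·11.9·0.55 + 1.2·13.3·10.4·0.14 + 1.1·11.9·10.4·0.18] = 2021.68 + 2213.08 = 4234.76.
With uncorrelated errors the cross-covariances are all true-score covariance, so they carry over unchanged; only the diagonal terms shrink to ρᵢσᵢ².
True-score variance = [1.2²·14.2²·0.86 + 2.4²·13.3²·0.86 + 2.2²·11.9²·0.64 + 0.5²·10.4²·0.87] + 2213.08 = 1588.13 + 2213.08 = 3801.21.
Reliability = 3801.21 / 4234.76 = 0.898.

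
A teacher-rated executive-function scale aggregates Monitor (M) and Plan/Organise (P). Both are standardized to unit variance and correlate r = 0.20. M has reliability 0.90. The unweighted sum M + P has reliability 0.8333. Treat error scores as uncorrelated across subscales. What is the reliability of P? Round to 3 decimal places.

0.700

Var(M+P) = 2 + 2·0.20 = 2.400.
True-score variance = ρ_M + ρ_P + 2·0.20, so 0.8333 = (0.90 + ρ_P + 0.40) / 2.400.
ρ_P = 0.8333·2.400 − 0.90 − 0.40 = 0.700.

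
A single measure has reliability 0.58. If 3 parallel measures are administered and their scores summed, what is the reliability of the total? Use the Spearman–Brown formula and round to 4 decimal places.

ρ_k = kρ / (1 + (k−1)ρ) = 3·0.58 / (1 + 2·0.58) = 1.740 / 2.160 = 0.8056.

0.8056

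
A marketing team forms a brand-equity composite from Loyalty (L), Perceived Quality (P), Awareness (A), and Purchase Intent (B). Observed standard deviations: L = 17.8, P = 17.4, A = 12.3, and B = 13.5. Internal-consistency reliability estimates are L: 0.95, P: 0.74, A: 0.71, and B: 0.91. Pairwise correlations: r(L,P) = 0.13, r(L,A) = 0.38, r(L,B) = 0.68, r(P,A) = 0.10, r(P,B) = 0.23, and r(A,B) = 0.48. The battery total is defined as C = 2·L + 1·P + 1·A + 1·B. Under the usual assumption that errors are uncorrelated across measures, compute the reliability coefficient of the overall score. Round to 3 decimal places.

Var(C) = 2²·17.8² + 17.4² + 12.3² + 13.5² + 2·[2·17.8·17.4·0.13 + 2·17.8·12.3·0.38 + 2·17.8·13.5·0.68 + 17.4·12.3·0.10 + 17.4·13.5·0.23 + 12.3·13.5·0.48] = 1903.66 + 1457.73 = 3361.39.
Under uncorrelated errors the observed covariances equal the true-score covariances, so only the own-variance terms attenuate.
True-score variance = [2²·17.8²·0.95 + 17.4²·0.74 + 12.3²·0.71 + 13.5²·0.91] + 1457.73 = 1701.3 + 1457.73 = 3159.02.
Reliability = 3159.02 / 3361.39 = 0.940.

0.940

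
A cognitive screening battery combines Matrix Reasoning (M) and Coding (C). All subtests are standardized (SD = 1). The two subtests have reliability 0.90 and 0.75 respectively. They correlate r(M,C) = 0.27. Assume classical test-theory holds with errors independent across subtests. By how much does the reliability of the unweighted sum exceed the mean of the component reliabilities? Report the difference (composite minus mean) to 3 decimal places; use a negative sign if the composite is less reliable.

0.037

Var(sum) = 2 + 0.54 = 2.54; true-score variance = 1.65 + 0.54 = 2.19; composite reliability = 0.8622.
Mean component reliability = 0.8250.
Difference = 0.8622 − 0.8250 = 0.037.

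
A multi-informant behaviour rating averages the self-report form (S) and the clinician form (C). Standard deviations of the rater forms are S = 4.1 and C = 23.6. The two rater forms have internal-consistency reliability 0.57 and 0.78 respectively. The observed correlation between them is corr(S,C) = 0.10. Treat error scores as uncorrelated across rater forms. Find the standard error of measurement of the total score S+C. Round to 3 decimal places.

Var(total) = 573.77 + 19.352 = 593.122.
True-score variance = 444.011 + 19.352 = 463.363, so reliability = 0.7812.
Error variance = 593.122 − 463.363 = 129.759; SEM = √129.759 = 11.391.

11.391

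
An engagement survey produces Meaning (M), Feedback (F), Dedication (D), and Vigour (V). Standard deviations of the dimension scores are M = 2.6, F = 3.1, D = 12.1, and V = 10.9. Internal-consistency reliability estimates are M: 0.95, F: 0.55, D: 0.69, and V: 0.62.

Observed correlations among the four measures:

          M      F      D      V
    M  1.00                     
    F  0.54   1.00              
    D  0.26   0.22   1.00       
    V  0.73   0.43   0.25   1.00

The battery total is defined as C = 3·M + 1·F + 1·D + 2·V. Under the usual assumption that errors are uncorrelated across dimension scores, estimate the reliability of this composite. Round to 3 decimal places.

Var(C) = 3²·2.6² + 3.1² + 12.1² + 2²·10.9² + 2·[3·2.6·3.1·0.54 + 3·2.6·12.1·0.26 + 6·2.6·10.9·0.73 + 3.1·12.1·0.22 + 2·3.1·10.9·0.43 + 2·12.1·10.9·0.25] = 692.1 + 529.964 = 1222.06.
With uncorrelated errors the cross-covariances are all true-score covariance, so they carry over unchanged; only the diagonal terms shrink to ρᵢσᵢ².
True-score variance = [3²·2.6²·0.95 + 3.1²·0.55 + 12.1²·0.69 + 2²·10.9²·0.62] + 529.964 = 458.755 + 529.964 = 988.719.
Reliability = 988.719 / 1222.06 = 0.809.

0.809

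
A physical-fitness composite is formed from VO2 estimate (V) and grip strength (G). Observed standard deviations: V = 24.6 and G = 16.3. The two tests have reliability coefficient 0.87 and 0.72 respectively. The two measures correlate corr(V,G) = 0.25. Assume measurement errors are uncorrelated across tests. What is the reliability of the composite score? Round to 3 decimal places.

0.857

Var(V+G) = 24.6² + 16.3² + 2·[24.6·16.3·0.25] = 870.85 + 200.49 = 1071.34.
Because errors are independent across components, Cov(Tᵢ,Tⱼ) = Cov(Xᵢ,Xⱼ); the off-diagonal part of the true-score variance is the same as above.
True-score variance = [24.6²·0.87 + 16.3²·0.72] + 200.49 = 717.786 + 200.49 = 918.276.
Reliability = 918.276 / 1071.34 = 0.857.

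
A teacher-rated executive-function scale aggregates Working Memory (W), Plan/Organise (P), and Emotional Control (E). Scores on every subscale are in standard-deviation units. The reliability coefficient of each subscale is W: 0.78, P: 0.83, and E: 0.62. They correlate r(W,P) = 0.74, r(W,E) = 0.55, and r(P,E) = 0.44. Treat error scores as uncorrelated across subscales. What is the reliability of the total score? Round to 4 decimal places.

Var(W+P+E) = 3 + 2·[0.74 + 0.55 + 0.44] = 3 + 3.46 = 6.46.
Because errors are independent across components, Cov(Tᵢ,Tⱼ) = Cov(Xᵢ,Xⱼ); the off-diagonal part of the true-score variance is the same as above.
True-score variance = [0.78 + 0.83 + 0.62] + 3.46 = 2.23 + 3.46 = 5.69.
Reliability = 5.69 / 6.46 = 0.8808.

0.8808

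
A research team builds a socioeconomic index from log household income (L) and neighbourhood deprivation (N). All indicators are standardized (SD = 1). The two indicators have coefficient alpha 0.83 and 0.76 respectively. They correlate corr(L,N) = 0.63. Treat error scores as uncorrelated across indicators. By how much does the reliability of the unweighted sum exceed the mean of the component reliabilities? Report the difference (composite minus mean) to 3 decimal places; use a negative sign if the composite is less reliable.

Var(sum) = 2 + 1.26 = 3.26; true-score variance = 1.59 + 1.26 = 2.85; composite reliability = 0.8742.
Mean component reliability = 0.7950.
Difference = 0.8742 − 0.7950 = 0.079.

0.079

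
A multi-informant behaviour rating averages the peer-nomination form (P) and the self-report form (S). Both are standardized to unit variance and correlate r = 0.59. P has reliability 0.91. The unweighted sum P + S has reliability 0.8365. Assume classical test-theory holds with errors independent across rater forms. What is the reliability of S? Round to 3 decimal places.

0.570

Var(P+S) = 2 + 2·0.59 = 3.180.
True-score variance = ρ_P + ρ_S + 2·0.59, so 0.8365 = (0.91 + ρ_S + 1.18) / 3.180.
ρ_S = 0.8365·3.180 − 0.91 − 1.18 = 0.570.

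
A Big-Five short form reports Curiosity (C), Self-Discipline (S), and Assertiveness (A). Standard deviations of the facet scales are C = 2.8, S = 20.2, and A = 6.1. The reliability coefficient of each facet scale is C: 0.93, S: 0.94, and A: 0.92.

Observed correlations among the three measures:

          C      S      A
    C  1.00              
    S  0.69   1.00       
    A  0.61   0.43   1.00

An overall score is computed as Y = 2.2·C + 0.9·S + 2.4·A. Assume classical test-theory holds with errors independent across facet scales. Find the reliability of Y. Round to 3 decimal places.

Var(Y) = 2.2²·2.8² + 0.9²·20.2² + 2.4²·6.1² + 2·[1.98·2.8·20.2·0.69 + 5.28·2.8·6.1·0.61 + 2.16·20.2·6.1·0.43] = 582.788 + 493.461 = 1076.25.
With uncorrelated errors the cross-covariances are all true-score covariance, so they carry over unchanged; only the diagonal terms shrink to ρᵢσᵢ².
True-score variance = [2.2²·2.8²·0.93 + 0.9²·20.2²·0.94 + 2.4²·6.1²·0.92] + 493.461 = 543.154 + 493.461 = 1036.61.
Reliability = 1036.61 / 1076.25 = 0.963.

0.963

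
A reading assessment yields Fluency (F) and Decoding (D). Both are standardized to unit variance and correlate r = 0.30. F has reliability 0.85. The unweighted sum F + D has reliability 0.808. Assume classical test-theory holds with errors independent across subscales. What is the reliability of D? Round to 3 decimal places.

Var(F+D) = 2 + 2·0.30 = 2.600.
True-score variance = ρ_F + ρ_D + 2·0.30, so 0.808 = (0.85 + ρ_D + 0.60) / 2.600.
ρ_D = 0.808·2.600 − 0.85 − 0.60 = 0.651.

0.651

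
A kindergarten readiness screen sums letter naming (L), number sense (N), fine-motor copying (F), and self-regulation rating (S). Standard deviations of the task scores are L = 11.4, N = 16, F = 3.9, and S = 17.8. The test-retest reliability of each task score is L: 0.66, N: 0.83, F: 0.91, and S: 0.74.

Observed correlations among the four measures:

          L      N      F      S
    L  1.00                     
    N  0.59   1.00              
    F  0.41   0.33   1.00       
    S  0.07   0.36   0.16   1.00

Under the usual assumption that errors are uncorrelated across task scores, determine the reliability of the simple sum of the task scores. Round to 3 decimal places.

0.865

Var(L+N+F+S) = 11.4² + 16² + 3.9² + 17.8² + 2·[11.4·16·0.59 + 11.4·3.9·0.41 + 11.4·17.8·0.07 + 16·3.9·0.33 + 16·17.8·0.36 + 3.9·17.8·0.16] = 718.01 + 548.552 = 1266.56.
Under uncorrelated errors the observed covariances equal the true-score covariances, so only the own-variance terms attenuate.
True-score variance = [11.4²·0.66 + 16²·0.83 + 3.9²·0.91 + 17.8²·0.74] + 548.552 = 546.556 + 548.552 = 1095.11.
Reliability = 1095.11 / 1266.56 = 0.865.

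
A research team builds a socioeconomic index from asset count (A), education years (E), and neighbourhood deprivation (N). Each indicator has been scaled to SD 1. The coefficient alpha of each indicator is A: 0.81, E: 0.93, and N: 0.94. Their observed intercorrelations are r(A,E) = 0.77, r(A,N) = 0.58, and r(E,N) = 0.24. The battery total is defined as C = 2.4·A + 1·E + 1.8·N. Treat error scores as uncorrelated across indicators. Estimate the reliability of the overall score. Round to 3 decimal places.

0.931

Var(C) = 2.4² + 1 + 1.8² + 2·[2.4·0.77 + 4.32·0.58 + 1.8·0.24] = 10 + 9.5712 = 19.5712.
With uncorrelated errors the cross-covariances are all true-score covariance, so they carry over unchanged; only the diagonal terms shrink to ρᵢσᵢ².
True-score variance = [2.4²·0.81 + 0.93 + 1.8²·0.94] + 9.5712 = 8.6412 + 9.5712 = 18.2124.
Reliability = 18.2124 / 19.5712 = 0.931.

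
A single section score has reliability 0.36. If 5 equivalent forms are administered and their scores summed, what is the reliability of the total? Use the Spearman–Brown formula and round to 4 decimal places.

ρ_k = kρ / (1 + (k−1)ρ) = 5·0.36 / (1 + 4·0.36) = 1.800 / 2.440 = 0.7377.

0.7377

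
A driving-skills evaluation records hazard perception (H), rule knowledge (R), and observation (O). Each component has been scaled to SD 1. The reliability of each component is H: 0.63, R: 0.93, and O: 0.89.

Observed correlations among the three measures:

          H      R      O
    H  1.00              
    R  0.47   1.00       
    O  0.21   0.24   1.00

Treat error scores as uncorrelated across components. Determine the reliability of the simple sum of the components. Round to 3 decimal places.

Var(H+R+O) = 3 + 2·[0.47 + 0.21 + 0.24] = 3 + 1.84 = 4.84.
With uncorrelated errors the cross-covariances are all true-score covariance, so they carry over unchanged; only the diagonal terms shrink to ρᵢσᵢ².
True-score variance = [0.63 + 0.93 + 0.89] + 1.84 = 2.45 + 1.84 = 4.29.
Reliability = 4.29 / 4.84 = 0.886.

0.886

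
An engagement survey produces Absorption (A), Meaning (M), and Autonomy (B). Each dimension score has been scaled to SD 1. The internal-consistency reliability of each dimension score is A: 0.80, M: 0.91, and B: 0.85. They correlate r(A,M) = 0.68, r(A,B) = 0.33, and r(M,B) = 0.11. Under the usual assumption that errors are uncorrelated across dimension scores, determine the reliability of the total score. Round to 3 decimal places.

0.916

Var(A+M+B) = 3 + 2·[0.68 + 0.33 + 0.11] = 3 + 2.24 = 5.24.
Under uncorrelated errors the observed covariances equal the true-score covariances, so only the own-variance terms attenuate.
True-score variance = [0.80 + 0.91 + 0.85] + 2.24 = 2.56 + 2.24 = 4.8.
Reliability = 4.8 / 5.24 = 0.916.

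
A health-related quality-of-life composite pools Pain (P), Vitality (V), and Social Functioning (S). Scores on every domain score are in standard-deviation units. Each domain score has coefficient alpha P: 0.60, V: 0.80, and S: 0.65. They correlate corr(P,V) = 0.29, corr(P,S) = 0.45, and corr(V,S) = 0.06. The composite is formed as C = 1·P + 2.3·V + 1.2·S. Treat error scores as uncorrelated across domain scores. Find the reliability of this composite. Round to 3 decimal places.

0.813

Var(C) = 1 + 2.3² + 1.2² + 2·[2.3·0.29 + 1.2·0.45 + 2.76·0.06] = 7.73 + 2.7452 = 10.4752.
Under uncorrelated errors the observed covariances equal the true-score covariances, so only the own-variance terms attenuate.
True-score variance = [0.60 + 2.3²·0.80 + 1.2²·0.65] + 2.7452 = 5.768 + 2.7452 = 8.5132.
Reliability = 8.5132 / 10.4752 = 0.813.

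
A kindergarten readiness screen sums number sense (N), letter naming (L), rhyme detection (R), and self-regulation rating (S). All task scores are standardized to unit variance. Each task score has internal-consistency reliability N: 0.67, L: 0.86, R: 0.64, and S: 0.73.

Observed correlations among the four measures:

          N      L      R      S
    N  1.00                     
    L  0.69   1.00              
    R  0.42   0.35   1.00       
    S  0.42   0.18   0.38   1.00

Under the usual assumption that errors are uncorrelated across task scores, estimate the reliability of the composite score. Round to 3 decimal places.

Var(N+L+R+S) = 4 + 2·[0.69 + 0.42 + 0.42 + 0.35 + 0.18 + 0.38] = 4 + 4.88 = 8.88.
Under uncorrelated errors the observed covariances equal the true-score covariances, so only the own-variance terms attenuate.
True-score variance = [0.67 + 0.86 + 0.64 + 0.73] + 4.88 = 2.9 + 4.88 = 7.78.
Reliability = 7.78 / 8.88 = 0.876.

0.876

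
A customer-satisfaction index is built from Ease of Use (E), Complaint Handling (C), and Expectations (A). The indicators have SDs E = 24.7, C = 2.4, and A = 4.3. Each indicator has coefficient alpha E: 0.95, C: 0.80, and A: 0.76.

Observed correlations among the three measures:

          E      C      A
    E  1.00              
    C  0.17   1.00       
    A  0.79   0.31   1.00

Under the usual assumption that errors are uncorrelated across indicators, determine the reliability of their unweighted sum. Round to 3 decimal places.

0.956

Var(E+C+A) = 24.7² + 2.4² + 4.3² + 2·[24.7·2.4·0.17 + 24.7·4.3·0.79 + 2.4·4.3·0.31] = 634.34 + 194.365 = 828.705.
Under uncorrelated errors the observed covariances equal the true-score covariances, so only the own-variance terms attenuate.
True-score variance = [24.7²·0.95 + 2.4²·0.80 + 4.3²·0.76] + 194.365 = 598.246 + 194.365 = 792.611.
Reliability = 792.611 / 828.705 = 0.956.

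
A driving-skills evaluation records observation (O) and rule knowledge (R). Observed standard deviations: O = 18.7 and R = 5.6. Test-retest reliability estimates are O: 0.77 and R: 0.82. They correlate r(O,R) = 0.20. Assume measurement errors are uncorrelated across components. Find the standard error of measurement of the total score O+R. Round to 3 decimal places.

9.278

Var(total) = 381.05 + 41.888 = 422.938.
True-score variance = 294.976 + 41.888 = 336.864, so reliability = 0.7965.
Error variance = 422.938 − 336.864 = 86.0735; SEM = √86.0735 = 9.278.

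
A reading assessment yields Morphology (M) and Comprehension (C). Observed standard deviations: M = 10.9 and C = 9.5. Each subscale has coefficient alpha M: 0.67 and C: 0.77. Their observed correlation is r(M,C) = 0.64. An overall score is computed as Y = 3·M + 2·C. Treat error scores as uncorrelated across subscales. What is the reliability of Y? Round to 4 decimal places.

0.8041

Var(Y) = 3²·10.9² + 2²·9.5² + 2·[6·10.9·9.5·0.64] = 1430.29 + 795.264 = 2225.55.
Under uncorrelated errors the observed covariances equal the true-score covariances, so only the own-variance terms attenuate.
True-score variance = [3²·10.9²·0.67 + 2²·9.5²·0.77] + 795.264 = 994.394 + 795.264 = 1789.66.
Reliability = 1789.66 / 2225.55 = 0.8041.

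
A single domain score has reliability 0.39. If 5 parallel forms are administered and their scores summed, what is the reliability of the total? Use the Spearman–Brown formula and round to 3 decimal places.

ρ_k = kρ / (1 + (k−1)ρ) = 5·0.39 / (1 + 4·0.39) = 1.950 / 2.560 = 0.762.

0.762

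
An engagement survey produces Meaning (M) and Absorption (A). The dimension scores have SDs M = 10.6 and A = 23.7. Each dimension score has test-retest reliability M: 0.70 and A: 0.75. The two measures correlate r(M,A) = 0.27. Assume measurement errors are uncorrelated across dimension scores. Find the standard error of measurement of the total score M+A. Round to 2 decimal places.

Var(total) = 674.05 + 135.659 = 809.709.
True-score variance = 499.919 + 135.659 = 635.578, so reliability = 0.7849.
Error variance = 809.709 − 635.578 = 174.13; SEM = √174.13 = 13.20.

13.20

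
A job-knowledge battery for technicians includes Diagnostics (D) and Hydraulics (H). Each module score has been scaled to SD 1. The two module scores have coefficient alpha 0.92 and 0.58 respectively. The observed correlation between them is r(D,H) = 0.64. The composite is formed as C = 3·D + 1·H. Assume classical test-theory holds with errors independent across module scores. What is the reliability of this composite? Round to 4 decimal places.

Var(C) = 3² + 1 + 2·[3·0.64] = 10 + 3.84 = 13.84.
Under uncorrelated errors the observed covariances equal the true-score covariances, so only the own-variance terms attenuate.
True-score variance = [3²·0.92 + 0.58] + 3.84 = 8.86 + 3.84 = 12.7.
Reliability = 12.7 / 13.84 = 0.9176.

0.9176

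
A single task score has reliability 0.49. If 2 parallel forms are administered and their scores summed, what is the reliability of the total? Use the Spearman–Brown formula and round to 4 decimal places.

0.6577

ρ_k = kρ / (1 + (k−1)ρ) = 2·0.49 / (1 + 1·0.49) = 0.980 / 1.490 = 0.6577.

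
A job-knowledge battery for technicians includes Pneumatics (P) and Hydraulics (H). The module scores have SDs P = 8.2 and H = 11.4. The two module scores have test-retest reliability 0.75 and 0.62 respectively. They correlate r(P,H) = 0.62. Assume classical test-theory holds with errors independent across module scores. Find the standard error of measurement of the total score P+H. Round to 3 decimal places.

8.136

Var(total) = 197.2 + 115.915 = 313.115.
True-score variance = 131.005 + 115.915 = 246.92, so reliability = 0.7886.
Error variance = 313.115 − 246.92 = 66.1948; SEM = √66.1948 = 8.136.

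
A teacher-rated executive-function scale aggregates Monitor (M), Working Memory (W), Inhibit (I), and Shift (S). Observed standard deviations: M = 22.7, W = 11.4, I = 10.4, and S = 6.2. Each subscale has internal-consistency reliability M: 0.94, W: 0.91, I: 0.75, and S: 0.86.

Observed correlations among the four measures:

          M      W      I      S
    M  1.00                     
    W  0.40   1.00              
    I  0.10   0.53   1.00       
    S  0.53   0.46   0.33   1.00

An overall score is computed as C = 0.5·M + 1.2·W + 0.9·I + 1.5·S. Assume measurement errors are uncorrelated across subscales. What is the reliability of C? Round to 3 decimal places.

Var(C) = 0.5²·22.7² + 1.2²·11.4² + 0.9²·10.4² + 1.5²·6.2² + 2·[0.6·22.7·11.4·0.40 + 0.45·22.7·10.4·0.10 + 0.75·22.7·6.2·0.53 + 1.08·11.4·10.4·0.53 + 1.8·11.4·6.2·0.46 + 1.35·10.4·6.2·0.33] = 490.065 + 567.575 = 1057.64.
With uncorrelated errors the cross-covariances are all true-score covariance, so they carry over unchanged; only the diagonal terms shrink to ρᵢσᵢ².
True-score variance = [0.5²·22.7²·0.94 + 1.2²·11.4²·0.91 + 0.9²·10.4²·0.75 + 1.5²·6.2²·0.86] + 567.575 = 431.481 + 567.575 = 999.056.
Reliability = 999.056 / 1057.64 = 0.945.

0.945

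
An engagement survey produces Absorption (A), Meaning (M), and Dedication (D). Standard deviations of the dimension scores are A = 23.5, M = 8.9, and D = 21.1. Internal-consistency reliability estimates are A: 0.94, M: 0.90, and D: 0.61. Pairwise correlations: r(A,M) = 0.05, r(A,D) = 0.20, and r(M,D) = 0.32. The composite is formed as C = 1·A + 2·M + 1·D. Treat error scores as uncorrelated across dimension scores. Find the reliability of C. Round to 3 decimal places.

0.867

Var(C) = 23.5² + 2²·8.9² + 21.1² + 2·[2·23.5·8.9·0.05 + 23.5·21.1·0.20 + 2·8.9·21.1·0.32] = 1314.3 + 480.541 = 1794.84.
Under uncorrelated errors the observed covariances equal the true-score covariances, so only the own-variance terms attenuate.
True-score variance = [23.5²·0.94 + 2²·8.9²·0.90 + 21.1²·0.61] + 480.541 = 1075.85 + 480.541 = 1556.39.
Reliability = 1556.39 / 1794.84 = 0.867.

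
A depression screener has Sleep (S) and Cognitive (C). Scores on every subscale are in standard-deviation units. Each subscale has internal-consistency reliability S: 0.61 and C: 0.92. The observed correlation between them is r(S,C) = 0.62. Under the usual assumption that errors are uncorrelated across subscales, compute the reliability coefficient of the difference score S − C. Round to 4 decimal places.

Var(S−C) = 1 + 1 − 2·0.62 = 2 − 1.24 = 0.76.
Under uncorrelated errors the observed covariances equal the true-score covariances, so only the own-variance terms attenuate.
True-score variance = [0.61 + 0.92] − 1.24 = 1.53 − 1.24 = 0.29.
Reliability = 0.29 / 0.76 = 0.3816.

0.3816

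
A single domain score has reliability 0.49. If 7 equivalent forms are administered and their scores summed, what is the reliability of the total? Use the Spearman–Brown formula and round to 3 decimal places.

ρ_k = kρ / (1 + (k−1)ρ) = 7·0.49 / (1 + 6·0.49) = 3.430 / 3.940 = 0.871.

0.871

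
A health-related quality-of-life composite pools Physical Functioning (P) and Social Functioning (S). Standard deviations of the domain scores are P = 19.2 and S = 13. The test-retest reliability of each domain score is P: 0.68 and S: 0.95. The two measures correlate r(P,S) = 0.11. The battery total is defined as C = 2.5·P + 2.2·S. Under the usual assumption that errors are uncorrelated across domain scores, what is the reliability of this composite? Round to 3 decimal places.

Var(C) = 2.5²·19.2² + 2.2²·13² + 2·[5.5·19.2·13·0.11] = 3121.96 + 302.016 = 3423.98.
Because errors are independent across components, Cov(Tᵢ,Tⱼ) = Cov(Xᵢ,Xⱼ); the off-diagonal part of the true-score variance is the same as above.
True-score variance = [2.5²·19.2²·0.68 + 2.2²·13²·0.95] + 302.016 = 2343.78 + 302.016 = 2645.8.
Reliability = 2645.8 / 3423.98 = 0.773.

0.773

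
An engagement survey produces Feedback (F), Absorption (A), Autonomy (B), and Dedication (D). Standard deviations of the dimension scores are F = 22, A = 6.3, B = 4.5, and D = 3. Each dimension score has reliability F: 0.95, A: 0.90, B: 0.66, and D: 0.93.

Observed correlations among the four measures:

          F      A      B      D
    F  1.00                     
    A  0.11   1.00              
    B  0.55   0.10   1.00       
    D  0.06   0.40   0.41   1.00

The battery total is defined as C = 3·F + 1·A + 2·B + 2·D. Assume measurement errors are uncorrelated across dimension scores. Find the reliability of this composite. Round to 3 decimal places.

0.953

Var(C) = 3²·22² + 6.3² + 2²·4.5² + 2²·3² + 2·[3·22·6.3·0.11 + 6·22·4.5·0.55 + 6·22·3·0.06 + 2·6.3·4.5·0.10 + 2·6.3·3·0.40 + 4·4.5·3·0.41] = 4512.69 + 878.256 = 5390.95.
Because errors are independent across components, Cov(Tᵢ,Tⱼ) = Cov(Xᵢ,Xⱼ); the off-diagonal part of the true-score variance is the same as above.
True-score variance = [3²·22²·0.95 + 6.3²·0.90 + 2²·4.5²·0.66 + 2²·3²·0.93] + 878.256 = 4260.86 + 878.256 = 5139.12.
Reliability = 5139.12 / 5390.95 = 0.953.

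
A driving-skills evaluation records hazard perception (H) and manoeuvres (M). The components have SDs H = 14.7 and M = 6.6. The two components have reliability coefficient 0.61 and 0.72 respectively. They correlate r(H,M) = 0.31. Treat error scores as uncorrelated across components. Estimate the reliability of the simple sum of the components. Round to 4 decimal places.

0.6983

Var(H+M) = 14.7² + 6.6² + 2·[14.7·6.6·0.31] = 259.65 + 60.1524 = 319.802.
With uncorrelated errors the cross-covariances are all true-score covariance, so they carry over unchanged; only the diagonal terms shrink to ρᵢσᵢ².
True-score variance = [14.7²·0.61 + 6.6²·0.72] + 60.1524 = 163.178 + 60.1524 = 223.331.
Reliability = 223.331 / 319.802 = 0.6983.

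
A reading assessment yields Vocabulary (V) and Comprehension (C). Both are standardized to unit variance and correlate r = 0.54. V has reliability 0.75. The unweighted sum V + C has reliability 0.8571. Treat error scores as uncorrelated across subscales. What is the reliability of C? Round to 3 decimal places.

0.810

Var(V+C) = 2 + 2·0.54 = 3.080.
True-score variance = ρ_V + ρ_C + 2·0.54, so 0.8571 = (0.75 + ρ_C + 1.08) / 3.080.
ρ_C = 0.8571·3.080 − 0.75 − 1.08 = 0.810.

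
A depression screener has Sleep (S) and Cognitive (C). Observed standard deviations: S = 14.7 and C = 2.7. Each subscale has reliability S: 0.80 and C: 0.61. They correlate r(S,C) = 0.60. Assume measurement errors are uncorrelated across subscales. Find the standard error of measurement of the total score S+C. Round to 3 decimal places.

Var(total) = 223.38 + 47.628 = 271.008.
True-score variance = 177.319 + 47.628 = 224.947, so reliability = 0.8300.
Error variance = 271.008 − 224.947 = 46.0611; SEM = √46.0611 = 6.787.

6.787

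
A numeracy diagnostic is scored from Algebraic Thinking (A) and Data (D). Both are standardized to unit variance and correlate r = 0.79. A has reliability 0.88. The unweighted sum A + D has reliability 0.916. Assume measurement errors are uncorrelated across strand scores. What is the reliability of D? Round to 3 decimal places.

Var(A+D) = 2 + 2·0.79 = 3.580.
True-score variance = ρ_A + ρ_D + 2·0.79, so 0.916 = (0.88 + ρ_D + 1.58) / 3.580.
ρ_D = 0.916·3.580 − 0.88 − 1.58 = 0.819.

0.819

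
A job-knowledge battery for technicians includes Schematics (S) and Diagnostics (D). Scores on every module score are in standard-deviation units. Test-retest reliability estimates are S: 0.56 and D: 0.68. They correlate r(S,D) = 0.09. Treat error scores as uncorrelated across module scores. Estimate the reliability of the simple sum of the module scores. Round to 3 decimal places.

0.651

Var(S+D) = 2 + 2·[0.09] = 2 + 0.18 = 2.18.
With uncorrelated errors the cross-covariances are all true-score covariance, so they carry over unchanged; only the diagonal terms shrink to ρᵢσᵢ².
True-score variance = [0.56 + 0.68] + 0.18 = 1.24 + 0.18 = 1.42.
Reliability = 1.42 / 2.18 = 0.651.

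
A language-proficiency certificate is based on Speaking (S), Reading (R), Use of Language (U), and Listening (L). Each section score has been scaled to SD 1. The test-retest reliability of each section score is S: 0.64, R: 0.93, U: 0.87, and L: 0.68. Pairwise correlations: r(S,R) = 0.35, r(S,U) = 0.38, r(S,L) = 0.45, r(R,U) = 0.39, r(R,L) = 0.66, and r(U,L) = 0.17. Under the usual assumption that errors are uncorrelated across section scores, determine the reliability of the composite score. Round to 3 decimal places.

Var(S+R+U+L) = 4 + 2·[0.35 + 0.38 + 0.45 + 0.39 + 0.66 + 0.17] = 4 + 4.8 = 8.8.
Under uncorrelated errors the observed covariances equal the true-score covariances, so only the own-variance terms attenuate.
True-score variance = [0.64 + 0.93 + 0.87 + 0.68] + 4.8 = 3.12 + 4.8 = 7.92.
Reliability = 7.92 / 8.8 = 0.900.

0.900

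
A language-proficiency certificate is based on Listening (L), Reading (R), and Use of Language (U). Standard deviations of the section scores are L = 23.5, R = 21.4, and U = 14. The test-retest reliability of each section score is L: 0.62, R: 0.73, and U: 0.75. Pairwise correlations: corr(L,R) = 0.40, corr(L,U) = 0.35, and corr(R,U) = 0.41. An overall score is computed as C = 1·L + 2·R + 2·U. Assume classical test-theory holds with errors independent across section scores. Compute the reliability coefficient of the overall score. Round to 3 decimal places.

Var(C) = 23.5² + 2²·21.4² + 2²·14² + 2·[2·23.5·21.4·0.40 + 2·23.5·14·0.35 + 4·21.4·14·0.41] = 3168.09 + 2247.93 = 5416.02.
Under uncorrelated errors the observed covariances equal the true-score covariances, so only the own-variance terms attenuate.
True-score variance = [23.5²·0.62 + 2²·21.4²·0.73 + 2²·14²·0.75] + 2247.93 = 2267.64 + 2247.93 = 4515.57.
Reliability = 4515.57 / 5416.02 = 0.834.

0.834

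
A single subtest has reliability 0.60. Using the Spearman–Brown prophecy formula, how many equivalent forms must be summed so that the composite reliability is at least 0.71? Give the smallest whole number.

2

k ≥ ρ*(1−ρ₁)/(ρ₁(1−ρ*)) = 0.71·0.40 / (0.60·0.29) = 1.632.
Smallest integer k = 2.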